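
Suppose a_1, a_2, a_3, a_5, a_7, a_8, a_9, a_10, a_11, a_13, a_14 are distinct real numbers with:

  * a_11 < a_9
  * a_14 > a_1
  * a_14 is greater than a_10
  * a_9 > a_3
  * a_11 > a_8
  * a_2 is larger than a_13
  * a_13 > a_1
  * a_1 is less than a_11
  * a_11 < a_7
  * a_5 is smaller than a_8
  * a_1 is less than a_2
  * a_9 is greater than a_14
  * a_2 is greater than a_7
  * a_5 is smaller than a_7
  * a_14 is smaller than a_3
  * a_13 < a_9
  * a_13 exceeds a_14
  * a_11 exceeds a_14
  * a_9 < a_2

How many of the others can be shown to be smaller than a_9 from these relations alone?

The elements the relations force below a_9 are a_1, a_5, a_10, a_14, a_8, a_11, a_3, a_13 — no chain reaches any other.
That is 8.

8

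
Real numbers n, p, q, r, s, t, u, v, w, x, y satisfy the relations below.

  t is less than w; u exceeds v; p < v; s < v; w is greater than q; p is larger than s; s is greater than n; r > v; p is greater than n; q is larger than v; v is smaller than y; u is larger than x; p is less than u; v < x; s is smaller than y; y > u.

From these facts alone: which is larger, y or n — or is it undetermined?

n < s and s < v give n < v.
Then v < x extends the chain to x.
With x < u: n < s < v < x < u.
Then u < y extends the chain to y.
So y is larger.

y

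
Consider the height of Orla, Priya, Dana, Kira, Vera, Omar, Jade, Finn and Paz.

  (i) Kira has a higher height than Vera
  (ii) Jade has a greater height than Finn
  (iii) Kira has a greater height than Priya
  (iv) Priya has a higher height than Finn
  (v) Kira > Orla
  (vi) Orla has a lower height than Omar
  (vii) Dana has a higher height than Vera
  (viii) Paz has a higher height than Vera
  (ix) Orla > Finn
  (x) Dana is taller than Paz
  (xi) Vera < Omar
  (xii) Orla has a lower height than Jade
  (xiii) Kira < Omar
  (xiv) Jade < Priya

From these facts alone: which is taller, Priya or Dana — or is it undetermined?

Following every chain through Priya: above Priya we get Kira, Omar; below Priya we get Finn, Orla, Jade.
Dana is not reached, and no chain runs the other way from Dana to Priya.
So the given relations leave the order of Priya and Dana undetermined.

undetermined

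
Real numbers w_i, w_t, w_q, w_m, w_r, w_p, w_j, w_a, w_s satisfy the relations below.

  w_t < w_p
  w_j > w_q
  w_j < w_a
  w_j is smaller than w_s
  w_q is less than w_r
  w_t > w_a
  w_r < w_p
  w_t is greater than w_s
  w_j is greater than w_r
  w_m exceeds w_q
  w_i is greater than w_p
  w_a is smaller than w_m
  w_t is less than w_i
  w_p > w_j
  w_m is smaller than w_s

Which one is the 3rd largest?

Piecing the relations together gives one ordering: w_q < w_r < w_j < w_a < w_m < w_s < w_t < w_p < w_i.
Counting 3 from the largest end gives w_t.

w_t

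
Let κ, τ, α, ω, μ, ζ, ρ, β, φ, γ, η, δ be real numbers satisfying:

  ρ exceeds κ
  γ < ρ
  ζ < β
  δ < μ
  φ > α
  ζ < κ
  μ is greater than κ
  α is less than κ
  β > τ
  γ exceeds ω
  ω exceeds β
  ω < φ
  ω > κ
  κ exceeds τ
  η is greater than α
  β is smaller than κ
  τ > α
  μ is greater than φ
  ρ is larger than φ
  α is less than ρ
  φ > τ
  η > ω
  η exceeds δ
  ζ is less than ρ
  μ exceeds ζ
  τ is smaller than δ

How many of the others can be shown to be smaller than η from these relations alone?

Directly below η: α, ω, δ.
One step further: τ, β, κ (6 so far).
One step further: ζ (7 so far).
Nothing else is reachable below η; 7 in all.

7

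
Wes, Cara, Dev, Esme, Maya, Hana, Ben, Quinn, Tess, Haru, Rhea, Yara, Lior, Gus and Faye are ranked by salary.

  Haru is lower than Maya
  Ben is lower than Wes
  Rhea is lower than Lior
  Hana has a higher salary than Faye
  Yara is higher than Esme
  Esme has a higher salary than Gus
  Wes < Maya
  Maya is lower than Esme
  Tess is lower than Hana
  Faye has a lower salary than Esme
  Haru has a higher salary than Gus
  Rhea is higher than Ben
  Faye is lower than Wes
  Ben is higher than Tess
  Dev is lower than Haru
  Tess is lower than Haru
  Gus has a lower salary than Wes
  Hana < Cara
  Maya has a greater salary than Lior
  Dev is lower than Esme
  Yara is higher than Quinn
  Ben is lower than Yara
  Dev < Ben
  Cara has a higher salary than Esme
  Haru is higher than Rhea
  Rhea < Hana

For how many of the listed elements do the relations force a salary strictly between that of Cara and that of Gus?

4

Chaining upward from Gus reaches: Wes, Haru, Maya, Esme, Yara.
Chaining downward from Cara reaches: Dev, Tess, Faye, Ben, Wes, Rhea, Haru, Lior, Maya, Esme, Hana.
Strictly between Gus and Cara are those in both lists: Wes, Haru, Maya, Esme — 4 elements.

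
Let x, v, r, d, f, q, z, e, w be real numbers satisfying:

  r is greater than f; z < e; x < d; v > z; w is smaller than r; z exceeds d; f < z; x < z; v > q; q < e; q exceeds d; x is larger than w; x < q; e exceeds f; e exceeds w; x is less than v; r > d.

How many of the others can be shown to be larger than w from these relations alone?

7

Directly above w: x, e, r.
One step further: d, z, q, v (7 so far).
Nothing else is reachable above w; 7 in all.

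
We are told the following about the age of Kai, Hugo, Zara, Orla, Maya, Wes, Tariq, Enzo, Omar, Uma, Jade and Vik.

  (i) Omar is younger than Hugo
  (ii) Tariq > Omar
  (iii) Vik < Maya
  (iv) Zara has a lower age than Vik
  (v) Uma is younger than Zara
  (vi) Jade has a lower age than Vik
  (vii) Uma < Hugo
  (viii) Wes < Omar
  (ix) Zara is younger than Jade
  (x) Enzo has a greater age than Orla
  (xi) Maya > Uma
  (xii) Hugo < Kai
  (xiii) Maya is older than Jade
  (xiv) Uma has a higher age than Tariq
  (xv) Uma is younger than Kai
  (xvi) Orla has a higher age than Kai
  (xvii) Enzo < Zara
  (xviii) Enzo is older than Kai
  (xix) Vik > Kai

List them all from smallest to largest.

Wes < Omar < Tariq < Uma < Hugo < Kai < Orla < Enzo < Zara < Jade < Vik < Maya

The consecutive links are each given: Wes < Omar; Omar < Tariq; Tariq < Uma; Uma < Hugo; Hugo < Kai; Kai < Orla; Orla < Enzo; Enzo < Zara; Zara < Jade; Jade < Vik; Vik < Maya.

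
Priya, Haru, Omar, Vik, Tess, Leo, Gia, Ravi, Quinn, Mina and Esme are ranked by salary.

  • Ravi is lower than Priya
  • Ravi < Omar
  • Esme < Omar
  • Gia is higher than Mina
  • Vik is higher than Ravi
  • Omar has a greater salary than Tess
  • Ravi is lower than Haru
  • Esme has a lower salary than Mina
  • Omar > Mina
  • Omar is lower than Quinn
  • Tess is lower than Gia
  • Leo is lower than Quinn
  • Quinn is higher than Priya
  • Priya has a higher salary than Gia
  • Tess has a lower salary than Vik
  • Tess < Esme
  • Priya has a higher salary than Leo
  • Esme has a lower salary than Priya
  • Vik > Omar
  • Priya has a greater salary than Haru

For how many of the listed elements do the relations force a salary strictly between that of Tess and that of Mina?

Chaining upward from Tess reaches: Esme, Gia, Priya, Omar, Quinn, Vik.
Chaining downward from Mina reaches: Esme.
Strictly between Tess and Mina are those in both lists: Esme — 1 element.

1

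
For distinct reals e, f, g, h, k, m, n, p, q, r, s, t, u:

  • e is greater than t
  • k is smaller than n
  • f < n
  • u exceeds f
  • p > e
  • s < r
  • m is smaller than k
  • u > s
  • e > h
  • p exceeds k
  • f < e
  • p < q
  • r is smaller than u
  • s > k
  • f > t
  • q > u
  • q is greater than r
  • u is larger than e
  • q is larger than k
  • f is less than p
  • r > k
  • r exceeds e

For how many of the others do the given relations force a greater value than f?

Directly above f: n, e, u, p.
One step further: r, q (6 so far).
Nothing else is reachable above f; 6 in all.

6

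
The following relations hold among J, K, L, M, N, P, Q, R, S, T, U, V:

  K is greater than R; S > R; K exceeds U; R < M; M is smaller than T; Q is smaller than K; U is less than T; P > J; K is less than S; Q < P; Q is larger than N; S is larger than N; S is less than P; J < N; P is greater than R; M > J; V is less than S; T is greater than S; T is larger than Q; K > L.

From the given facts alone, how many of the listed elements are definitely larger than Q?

From Q the given relations immediately reach K, P, T.
From those, S — 4 in total.
Nothing else is reachable above Q; 4 in all.

4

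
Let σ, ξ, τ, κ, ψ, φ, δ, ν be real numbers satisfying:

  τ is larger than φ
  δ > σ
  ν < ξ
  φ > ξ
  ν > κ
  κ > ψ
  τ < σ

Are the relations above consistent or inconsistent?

consistent

The single ordering ψ < κ < ν < ξ < φ < τ < σ < δ satisfies every listed relation, so no contradiction arises.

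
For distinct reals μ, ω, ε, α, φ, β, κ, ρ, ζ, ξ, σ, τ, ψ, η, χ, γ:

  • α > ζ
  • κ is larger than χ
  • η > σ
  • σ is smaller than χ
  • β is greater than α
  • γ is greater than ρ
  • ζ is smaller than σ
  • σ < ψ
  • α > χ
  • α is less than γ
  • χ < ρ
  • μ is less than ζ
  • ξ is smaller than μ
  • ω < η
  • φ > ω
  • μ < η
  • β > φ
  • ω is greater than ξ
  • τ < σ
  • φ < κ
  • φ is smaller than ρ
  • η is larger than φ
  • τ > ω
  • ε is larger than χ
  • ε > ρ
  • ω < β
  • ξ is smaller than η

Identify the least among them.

Chaining upward from ξ: directly above it, μ, ω, η; then ζ, τ, φ, β; then σ, α, ρ, κ; then χ, ε, ψ, γ.
That covers every other element, and nothing is given below ξ, so ξ is the least.

ξ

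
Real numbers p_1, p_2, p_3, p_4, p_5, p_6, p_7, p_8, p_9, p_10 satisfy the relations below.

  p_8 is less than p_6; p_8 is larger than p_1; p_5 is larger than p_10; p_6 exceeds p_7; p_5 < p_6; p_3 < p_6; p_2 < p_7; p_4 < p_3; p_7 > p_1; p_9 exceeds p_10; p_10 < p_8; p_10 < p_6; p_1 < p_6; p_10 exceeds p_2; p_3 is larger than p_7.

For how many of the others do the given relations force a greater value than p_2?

7

Directly above p_2: p_7, p_10.
One step further: p_8, p_3, p_9, p_5, p_6 (7 so far).
No other element is forced above p_2 by the given relations, so the count is 7.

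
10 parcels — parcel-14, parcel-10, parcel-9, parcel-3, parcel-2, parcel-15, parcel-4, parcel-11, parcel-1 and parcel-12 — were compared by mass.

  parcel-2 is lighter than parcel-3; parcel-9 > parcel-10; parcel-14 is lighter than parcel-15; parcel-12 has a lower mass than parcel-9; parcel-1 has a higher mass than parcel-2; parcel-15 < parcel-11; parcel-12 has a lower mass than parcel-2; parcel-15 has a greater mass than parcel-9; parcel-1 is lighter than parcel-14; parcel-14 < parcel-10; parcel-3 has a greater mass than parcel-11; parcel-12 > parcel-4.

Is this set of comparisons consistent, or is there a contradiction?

consistent

The single ordering parcel-4 < parcel-12 < parcel-2 < parcel-1 < parcel-14 < parcel-10 < parcel-9 < parcel-15 < parcel-11 < parcel-3 satisfies every listed relation, so no contradiction arises.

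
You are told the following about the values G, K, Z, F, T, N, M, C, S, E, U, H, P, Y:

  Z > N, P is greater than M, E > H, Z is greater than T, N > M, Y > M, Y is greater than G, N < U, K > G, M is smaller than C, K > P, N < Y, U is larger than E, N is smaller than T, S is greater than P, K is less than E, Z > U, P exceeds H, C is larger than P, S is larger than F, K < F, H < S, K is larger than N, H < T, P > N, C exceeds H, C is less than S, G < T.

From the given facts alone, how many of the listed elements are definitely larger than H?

9

The elements the relations force above H are P, K, F, E, U, T, C, Z, S — no chain reaches any other.
That is 9.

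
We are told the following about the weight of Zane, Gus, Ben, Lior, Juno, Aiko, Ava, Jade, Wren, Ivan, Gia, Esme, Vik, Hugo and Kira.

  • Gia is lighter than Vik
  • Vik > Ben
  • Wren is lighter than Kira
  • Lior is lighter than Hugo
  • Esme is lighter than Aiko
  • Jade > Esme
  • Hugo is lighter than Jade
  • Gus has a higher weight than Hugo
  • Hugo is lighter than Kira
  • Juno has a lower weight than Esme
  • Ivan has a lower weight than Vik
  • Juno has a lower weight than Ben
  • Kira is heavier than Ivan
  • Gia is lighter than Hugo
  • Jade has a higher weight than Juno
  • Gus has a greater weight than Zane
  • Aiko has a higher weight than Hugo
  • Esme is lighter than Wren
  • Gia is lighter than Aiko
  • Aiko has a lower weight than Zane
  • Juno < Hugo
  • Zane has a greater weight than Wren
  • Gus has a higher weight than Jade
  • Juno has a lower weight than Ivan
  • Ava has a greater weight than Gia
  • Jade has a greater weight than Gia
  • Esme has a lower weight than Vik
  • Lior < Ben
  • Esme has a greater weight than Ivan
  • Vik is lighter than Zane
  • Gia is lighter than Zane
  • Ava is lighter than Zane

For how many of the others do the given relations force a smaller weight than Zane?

11

Directly below Zane: Gia, Ava, Wren, Vik, Aiko.
One step further: Hugo, Ivan, Esme, Ben (9 so far).
One step further: Lior, Juno (11 so far).
No other element is forced below Zane by the given relations, so the count is 11.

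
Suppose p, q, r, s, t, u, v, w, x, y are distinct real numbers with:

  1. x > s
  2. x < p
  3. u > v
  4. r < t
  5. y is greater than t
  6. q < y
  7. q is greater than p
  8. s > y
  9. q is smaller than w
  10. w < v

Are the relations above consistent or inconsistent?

inconsistent

Chaining the given relations yields y < s < x < p < q, so y < q. But one relation states q < y. These cannot both hold.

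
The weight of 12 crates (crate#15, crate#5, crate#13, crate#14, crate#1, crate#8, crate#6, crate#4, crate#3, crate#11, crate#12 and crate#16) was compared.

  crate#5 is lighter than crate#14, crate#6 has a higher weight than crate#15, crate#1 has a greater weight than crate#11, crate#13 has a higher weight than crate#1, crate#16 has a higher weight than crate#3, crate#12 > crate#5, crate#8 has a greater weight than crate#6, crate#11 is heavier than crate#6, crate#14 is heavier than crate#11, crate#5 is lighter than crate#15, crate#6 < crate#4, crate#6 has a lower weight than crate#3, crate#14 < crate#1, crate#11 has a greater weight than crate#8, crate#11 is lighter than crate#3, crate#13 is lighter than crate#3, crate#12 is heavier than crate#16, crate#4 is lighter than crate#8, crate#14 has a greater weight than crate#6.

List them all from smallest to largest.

Each adjacent pair is fixed by a given relation: crate#5 < crate#15; crate#15 < crate#6; crate#6 < crate#4; crate#4 < crate#8; crate#8 < crate#11; crate#11 < crate#14; crate#14 < crate#1; crate#1 < crate#13; crate#13 < crate#3; crate#3 < crate#16; crate#16 < crate#12. Chaining them end to end gives the full order.

crate#5 < crate#15 < crate#6 < crate#4 < crate#8 < crate#11 < crate#14 < crate#1 < crate#13 < crate#3 < crate#16 < crate#12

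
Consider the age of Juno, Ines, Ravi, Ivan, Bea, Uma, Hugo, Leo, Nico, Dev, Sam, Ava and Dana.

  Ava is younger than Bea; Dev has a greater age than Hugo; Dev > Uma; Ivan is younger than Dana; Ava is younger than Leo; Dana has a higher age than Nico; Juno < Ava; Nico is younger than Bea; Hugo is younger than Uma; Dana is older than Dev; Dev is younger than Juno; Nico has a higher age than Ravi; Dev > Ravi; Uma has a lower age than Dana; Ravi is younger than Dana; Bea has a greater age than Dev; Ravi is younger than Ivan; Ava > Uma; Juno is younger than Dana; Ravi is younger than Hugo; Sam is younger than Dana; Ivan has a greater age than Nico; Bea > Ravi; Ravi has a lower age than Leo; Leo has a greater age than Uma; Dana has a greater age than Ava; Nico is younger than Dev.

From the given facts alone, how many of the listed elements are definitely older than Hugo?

The elements the relations force above Hugo are Uma, Dev, Juno, Ava, Leo, Bea, Dana — no chain reaches any other.
That is 7.

7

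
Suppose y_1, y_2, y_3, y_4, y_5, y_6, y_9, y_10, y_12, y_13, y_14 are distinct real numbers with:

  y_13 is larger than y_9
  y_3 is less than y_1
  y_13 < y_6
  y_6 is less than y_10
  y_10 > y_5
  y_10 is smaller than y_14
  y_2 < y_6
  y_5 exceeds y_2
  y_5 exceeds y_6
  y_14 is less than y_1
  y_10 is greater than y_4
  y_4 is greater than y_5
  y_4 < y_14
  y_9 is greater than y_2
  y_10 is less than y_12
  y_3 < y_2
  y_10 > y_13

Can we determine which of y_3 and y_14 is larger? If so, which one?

The relevant relations are y_3 < y_2; y_2 < y_9; y_9 < y_13; y_13 < y_6; y_6 < y_5; y_5 < y_4; y_4 < y_10; y_10 < y_14.
Chaining these gives y_3 < y_2 < y_9 < y_13 < y_6 < y_5 < y_4 < y_10 < y_14.
So y_14 is larger.

y_14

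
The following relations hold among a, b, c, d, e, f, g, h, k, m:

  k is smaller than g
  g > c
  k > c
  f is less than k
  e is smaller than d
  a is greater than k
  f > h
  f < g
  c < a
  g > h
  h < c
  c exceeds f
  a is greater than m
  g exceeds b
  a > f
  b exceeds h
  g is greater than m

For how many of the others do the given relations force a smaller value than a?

5

From a the given relations immediately reach m, f, c, k.
From those, h — 5 in total.
Nothing else is reachable below a; 5 in all.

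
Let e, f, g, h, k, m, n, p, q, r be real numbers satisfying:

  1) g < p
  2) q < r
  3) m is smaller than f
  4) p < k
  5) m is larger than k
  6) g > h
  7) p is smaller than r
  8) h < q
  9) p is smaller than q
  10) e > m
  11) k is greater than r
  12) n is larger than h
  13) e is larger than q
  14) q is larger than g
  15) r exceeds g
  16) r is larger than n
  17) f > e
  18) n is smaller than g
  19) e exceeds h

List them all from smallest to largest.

h < n < g < p < q < r < k < m < e < f

Nothing is placed below h, so it is least; from there h < n; n < g; g < p; p < q; q < r; r < k; k < m; m < e; e < f, each given directly.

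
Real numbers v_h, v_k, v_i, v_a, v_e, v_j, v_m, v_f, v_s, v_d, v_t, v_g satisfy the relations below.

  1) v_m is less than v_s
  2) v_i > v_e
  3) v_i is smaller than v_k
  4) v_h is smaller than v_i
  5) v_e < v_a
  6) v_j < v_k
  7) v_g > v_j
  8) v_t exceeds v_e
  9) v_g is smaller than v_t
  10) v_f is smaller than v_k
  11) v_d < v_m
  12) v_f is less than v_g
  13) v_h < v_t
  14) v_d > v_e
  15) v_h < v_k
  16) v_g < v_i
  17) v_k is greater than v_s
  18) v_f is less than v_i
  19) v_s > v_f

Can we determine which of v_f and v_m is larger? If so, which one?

undetermined

Following every chain through v_f: above v_f we get v_g, v_t, v_i, v_s, v_k.
v_m is not reached, and no chain runs the other way from v_m to v_f.
So the given relations leave the order of v_f and v_m undetermined.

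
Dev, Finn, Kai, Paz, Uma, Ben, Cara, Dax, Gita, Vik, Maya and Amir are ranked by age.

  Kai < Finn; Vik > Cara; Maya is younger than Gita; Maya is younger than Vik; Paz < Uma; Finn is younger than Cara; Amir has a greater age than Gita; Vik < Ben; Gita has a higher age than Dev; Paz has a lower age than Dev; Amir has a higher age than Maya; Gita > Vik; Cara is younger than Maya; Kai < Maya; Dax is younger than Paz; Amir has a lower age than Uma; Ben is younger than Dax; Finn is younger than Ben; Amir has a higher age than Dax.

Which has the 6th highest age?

Piecing the relations together gives one ordering: Kai < Finn < Cara < Maya < Vik < Ben < Dax < Paz < Dev < Gita < Amir < Uma.
The 6th largest is Dax.

Dax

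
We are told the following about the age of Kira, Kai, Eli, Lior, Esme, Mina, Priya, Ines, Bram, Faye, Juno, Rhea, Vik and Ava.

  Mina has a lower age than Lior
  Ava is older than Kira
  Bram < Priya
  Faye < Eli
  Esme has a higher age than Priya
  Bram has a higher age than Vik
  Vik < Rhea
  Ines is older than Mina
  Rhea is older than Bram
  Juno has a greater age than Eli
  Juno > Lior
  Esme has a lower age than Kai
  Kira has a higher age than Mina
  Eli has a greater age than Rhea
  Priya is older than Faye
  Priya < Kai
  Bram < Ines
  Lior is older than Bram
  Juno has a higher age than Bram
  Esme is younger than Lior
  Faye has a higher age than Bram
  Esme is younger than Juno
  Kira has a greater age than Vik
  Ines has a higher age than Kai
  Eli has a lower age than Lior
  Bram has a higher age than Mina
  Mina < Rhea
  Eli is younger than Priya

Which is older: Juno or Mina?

Link the given pairs in sequence: Mina < Bram; Bram < Rhea; Rhea < Eli; Eli < Priya; Priya < Esme; Esme < Lior; Lior < Juno.
Together: Mina < Bram < Rhea < Eli < Priya < Esme < Lior < Juno.
So Mina < Juno; Juno is the older of the two.

Juno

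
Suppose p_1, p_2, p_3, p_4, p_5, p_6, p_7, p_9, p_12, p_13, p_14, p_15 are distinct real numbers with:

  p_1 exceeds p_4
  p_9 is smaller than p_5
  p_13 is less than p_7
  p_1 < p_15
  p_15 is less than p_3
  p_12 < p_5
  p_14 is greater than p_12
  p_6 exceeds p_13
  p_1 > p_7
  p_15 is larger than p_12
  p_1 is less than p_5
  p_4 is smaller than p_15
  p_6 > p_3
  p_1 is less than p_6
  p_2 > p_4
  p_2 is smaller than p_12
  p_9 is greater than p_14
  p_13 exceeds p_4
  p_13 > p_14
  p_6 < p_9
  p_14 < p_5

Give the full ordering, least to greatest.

p_4 < p_2 < p_12 < p_14 < p_13 < p_7 < p_1 < p_15 < p_3 < p_6 < p_9 < p_5

Nothing is placed below p_4, so it is least; from there p_4 < p_2; p_2 < p_12; p_12 < p_14; p_14 < p_13; p_13 < p_7; p_7 < p_1; p_1 < p_15; p_15 < p_3; p_3 < p_6; p_6 < p_9; p_9 < p_5, each given directly.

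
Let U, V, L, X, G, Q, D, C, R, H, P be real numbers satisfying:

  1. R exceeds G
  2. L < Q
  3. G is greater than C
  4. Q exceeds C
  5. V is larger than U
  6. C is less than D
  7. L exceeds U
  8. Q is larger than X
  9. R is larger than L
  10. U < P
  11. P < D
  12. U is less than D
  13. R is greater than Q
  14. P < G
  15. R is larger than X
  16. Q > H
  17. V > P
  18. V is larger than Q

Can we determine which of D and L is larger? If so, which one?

undetermined

Following every chain through L: above L we get Q, V, R; below L we get U.
D is not reached, and no chain runs the other way from D to L.
So the given relations leave the order of L and D undetermined.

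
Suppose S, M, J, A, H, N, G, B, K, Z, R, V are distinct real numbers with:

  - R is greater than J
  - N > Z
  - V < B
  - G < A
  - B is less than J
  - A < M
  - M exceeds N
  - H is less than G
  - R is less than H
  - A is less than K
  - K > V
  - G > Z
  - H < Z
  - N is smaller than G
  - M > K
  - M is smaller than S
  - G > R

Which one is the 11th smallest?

Piecing the relations together gives one ordering: V < B < J < R < H < Z < N < G < A < K < M < S.
The 11th smallest is M.

M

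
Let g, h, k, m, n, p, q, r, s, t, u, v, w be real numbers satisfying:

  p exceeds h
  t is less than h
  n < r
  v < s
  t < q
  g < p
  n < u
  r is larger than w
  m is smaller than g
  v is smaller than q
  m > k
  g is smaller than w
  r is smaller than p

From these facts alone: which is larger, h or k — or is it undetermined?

Following every chain through k: above k we get m, g, w, r, p.
h is not reached, and no chain runs the other way from h to k.
So the given relations leave the order of k and h undetermined.

undetermined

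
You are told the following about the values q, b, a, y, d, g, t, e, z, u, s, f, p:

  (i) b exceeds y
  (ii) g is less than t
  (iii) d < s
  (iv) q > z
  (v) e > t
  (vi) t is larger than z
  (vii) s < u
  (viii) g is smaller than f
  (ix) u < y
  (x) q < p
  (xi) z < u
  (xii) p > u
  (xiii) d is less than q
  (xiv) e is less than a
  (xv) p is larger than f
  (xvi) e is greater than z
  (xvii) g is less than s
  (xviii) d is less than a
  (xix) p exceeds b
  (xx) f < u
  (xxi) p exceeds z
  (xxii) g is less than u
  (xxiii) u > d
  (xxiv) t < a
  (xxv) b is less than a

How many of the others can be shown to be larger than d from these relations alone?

From d the given relations immediately reach s, u, q, a.
From those, y, p — 6 in total.
From those, b — 7 in total.
No other element is forced above d by the given relations, so the count is 7.

7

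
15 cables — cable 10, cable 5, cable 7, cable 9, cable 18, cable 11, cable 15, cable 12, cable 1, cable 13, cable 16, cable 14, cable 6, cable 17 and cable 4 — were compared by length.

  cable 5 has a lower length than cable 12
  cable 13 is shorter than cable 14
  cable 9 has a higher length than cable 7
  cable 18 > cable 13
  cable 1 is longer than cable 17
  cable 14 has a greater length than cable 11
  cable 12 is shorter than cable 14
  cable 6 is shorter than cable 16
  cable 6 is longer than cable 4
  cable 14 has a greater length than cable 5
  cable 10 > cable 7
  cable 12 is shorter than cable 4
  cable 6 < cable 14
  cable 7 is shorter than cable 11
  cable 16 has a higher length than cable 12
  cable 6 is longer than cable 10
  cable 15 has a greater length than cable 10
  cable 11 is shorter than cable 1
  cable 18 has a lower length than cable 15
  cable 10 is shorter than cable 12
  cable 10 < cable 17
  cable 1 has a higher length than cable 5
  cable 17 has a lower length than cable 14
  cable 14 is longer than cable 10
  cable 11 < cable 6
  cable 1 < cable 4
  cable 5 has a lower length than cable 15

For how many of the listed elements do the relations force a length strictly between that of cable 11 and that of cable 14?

3

Chaining upward from cable 11 reaches: cable 1, cable 4, cable 6, cable 16.
Chaining downward from cable 14 reaches: cable 5, cable 13, cable 7, cable 10, cable 17, cable 1, cable 12, cable 4, cable 6.
Strictly between cable 11 and cable 14 are those in both lists: cable 1, cable 4, cable 6 — 3 elements.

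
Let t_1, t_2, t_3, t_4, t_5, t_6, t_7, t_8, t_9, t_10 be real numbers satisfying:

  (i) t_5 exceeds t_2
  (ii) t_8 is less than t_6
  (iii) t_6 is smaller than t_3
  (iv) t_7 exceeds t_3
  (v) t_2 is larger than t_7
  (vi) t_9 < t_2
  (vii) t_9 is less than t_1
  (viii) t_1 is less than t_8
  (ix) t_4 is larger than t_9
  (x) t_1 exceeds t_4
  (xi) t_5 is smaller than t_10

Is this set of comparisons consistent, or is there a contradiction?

consistent

The single ordering t_9 < t_4 < t_1 < t_8 < t_6 < t_3 < t_7 < t_2 < t_5 < t_10 satisfies every listed relation, so no contradiction arises.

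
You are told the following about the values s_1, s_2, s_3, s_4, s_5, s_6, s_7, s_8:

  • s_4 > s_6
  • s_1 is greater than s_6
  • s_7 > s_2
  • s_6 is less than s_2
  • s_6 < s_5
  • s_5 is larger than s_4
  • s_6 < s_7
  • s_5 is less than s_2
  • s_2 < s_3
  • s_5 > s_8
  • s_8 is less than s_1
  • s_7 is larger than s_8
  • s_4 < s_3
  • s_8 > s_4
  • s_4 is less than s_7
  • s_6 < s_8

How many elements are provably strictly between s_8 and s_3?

2

Chaining upward from s_8 reaches: s_5, s_1, s_2, s_7.
Chaining downward from s_3 reaches: s_6, s_4, s_5, s_2.
Strictly between s_8 and s_3 are those in both lists: s_5, s_2 — 2 elements.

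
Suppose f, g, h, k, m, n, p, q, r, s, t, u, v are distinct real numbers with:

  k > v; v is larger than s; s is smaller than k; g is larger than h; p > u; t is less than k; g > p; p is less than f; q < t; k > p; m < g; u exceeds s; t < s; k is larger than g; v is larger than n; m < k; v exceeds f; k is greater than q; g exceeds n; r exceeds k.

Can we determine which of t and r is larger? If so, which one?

r

The relevant relations are t < s; s < u; u < p; p < f; f < v; v < k; k < r.
Chaining these gives t < s < u < p < f < v < k < r.
So r is larger.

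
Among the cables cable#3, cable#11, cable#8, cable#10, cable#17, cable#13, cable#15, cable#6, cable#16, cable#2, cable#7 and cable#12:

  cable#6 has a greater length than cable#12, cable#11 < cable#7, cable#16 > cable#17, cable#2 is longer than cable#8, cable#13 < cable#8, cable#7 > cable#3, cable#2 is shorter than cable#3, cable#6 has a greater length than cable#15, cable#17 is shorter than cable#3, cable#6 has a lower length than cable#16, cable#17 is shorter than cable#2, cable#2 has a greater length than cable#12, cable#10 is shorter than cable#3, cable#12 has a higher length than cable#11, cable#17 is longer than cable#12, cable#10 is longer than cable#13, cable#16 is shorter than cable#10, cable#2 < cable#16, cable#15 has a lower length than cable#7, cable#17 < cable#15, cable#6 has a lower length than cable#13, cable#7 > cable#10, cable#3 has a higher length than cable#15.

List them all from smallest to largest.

cable#11 < cable#12 < cable#17 < cable#15 < cable#6 < cable#13 < cable#8 < cable#2 < cable#16 < cable#10 < cable#3 < cable#7

Nothing is placed below cable#11, so it is least; from there cable#11 < cable#12; cable#12 < cable#17; cable#17 < cable#15; cable#15 < cable#6; cable#6 < cable#13; cable#13 < cable#8; cable#8 < cable#2; cable#2 < cable#16; cable#16 < cable#10; cable#10 < cable#3; cable#3 < cable#7, each given directly.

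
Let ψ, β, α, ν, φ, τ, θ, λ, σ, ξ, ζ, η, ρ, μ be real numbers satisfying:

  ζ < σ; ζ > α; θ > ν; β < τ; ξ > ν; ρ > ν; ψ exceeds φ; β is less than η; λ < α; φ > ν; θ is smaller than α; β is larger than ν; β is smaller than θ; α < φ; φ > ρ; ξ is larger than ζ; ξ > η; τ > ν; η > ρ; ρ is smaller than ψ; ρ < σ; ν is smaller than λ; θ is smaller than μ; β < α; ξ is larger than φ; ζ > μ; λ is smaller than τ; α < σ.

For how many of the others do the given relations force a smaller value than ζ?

6

From ζ the given relations immediately reach μ, α.
From those, β, θ, λ — 5 in total.
From those, ν — 6 in total.
No other element is forced below ζ by the given relations, so the count is 6.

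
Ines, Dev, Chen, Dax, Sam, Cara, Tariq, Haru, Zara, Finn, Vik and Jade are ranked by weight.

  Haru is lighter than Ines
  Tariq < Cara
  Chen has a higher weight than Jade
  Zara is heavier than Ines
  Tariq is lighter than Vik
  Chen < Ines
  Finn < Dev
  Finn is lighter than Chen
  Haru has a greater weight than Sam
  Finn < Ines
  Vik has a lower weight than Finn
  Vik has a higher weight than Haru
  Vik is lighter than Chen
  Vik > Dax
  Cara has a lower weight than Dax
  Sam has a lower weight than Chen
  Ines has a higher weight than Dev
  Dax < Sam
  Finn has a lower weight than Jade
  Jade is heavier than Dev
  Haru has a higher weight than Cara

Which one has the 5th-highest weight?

Chaining the given pairs: Tariq < Cara < Dax < Sam < Haru < Vik < Finn < Dev < Jade < Chen < Ines < Zara.
Counting 5 from the largest end gives Dev.

Dev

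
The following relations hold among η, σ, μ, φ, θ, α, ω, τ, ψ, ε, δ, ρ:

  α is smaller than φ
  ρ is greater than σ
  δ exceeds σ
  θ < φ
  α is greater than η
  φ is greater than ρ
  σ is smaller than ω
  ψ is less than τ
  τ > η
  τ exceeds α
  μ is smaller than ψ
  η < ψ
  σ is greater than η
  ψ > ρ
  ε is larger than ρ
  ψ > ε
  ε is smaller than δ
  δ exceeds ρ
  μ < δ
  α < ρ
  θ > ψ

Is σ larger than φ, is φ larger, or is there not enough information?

φ

Following the relations from σ: σ < ρ < ε < ψ < θ < φ.
So φ is larger.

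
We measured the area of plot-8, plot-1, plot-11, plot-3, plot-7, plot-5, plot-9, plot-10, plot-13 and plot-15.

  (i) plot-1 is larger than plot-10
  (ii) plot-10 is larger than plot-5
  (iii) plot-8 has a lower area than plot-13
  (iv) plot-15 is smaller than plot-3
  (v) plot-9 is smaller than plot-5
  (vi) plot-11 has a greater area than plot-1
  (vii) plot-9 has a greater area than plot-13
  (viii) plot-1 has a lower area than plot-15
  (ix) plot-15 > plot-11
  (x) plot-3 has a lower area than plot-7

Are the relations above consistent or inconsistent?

consistent

The single ordering plot-8 < plot-13 < plot-9 < plot-5 < plot-10 < plot-1 < plot-11 < plot-15 < plot-3 < plot-7 satisfies every listed relation, so no contradiction arises.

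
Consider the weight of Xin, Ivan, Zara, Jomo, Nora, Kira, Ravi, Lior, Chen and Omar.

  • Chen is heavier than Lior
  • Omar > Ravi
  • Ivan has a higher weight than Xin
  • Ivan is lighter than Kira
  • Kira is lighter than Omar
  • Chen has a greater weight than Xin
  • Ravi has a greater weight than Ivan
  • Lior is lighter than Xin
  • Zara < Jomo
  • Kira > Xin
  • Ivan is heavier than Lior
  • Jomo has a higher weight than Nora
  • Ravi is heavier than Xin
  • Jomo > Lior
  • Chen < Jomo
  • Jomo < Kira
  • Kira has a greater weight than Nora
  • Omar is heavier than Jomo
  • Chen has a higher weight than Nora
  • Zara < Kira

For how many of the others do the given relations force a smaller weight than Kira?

Directly below Kira: Zara, Nora, Xin, Ivan, Jomo.
One step further: Lior, Chen (7 so far).
No other element is forced below Kira by the given relations, so the count is 7.

7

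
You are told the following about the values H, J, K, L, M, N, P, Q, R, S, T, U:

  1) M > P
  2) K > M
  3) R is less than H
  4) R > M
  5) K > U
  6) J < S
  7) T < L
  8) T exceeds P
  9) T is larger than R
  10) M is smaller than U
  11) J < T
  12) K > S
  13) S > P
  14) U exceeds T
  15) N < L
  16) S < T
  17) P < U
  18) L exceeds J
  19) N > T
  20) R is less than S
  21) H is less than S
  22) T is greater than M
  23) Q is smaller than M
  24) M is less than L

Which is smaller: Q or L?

Q < M and M < R give Q < R.
Then R < H extends the chain to H.
Then H < S extends the chain to S.
Then S < T extends the chain to T.
Then T < N extends the chain to N.
Then N < L extends the chain to L.
So Q < L; Q is the smaller of the two.

Q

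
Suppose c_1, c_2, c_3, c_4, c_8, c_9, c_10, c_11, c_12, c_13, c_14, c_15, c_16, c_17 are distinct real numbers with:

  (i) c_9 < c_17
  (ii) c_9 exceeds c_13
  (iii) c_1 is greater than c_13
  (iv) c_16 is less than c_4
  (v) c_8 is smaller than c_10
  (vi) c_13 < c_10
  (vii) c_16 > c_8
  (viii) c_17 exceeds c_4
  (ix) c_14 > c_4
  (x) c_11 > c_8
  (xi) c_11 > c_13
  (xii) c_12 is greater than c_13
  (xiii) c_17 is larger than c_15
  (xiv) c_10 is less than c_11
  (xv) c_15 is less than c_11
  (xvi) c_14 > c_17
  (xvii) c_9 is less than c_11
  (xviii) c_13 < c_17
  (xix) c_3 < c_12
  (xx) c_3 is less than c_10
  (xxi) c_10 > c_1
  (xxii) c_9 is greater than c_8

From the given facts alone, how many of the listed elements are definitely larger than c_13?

7

The elements the relations force above c_13 are c_9, c_1, c_10, c_12, c_17, c_14, c_11 — no chain reaches any other.
That is 7.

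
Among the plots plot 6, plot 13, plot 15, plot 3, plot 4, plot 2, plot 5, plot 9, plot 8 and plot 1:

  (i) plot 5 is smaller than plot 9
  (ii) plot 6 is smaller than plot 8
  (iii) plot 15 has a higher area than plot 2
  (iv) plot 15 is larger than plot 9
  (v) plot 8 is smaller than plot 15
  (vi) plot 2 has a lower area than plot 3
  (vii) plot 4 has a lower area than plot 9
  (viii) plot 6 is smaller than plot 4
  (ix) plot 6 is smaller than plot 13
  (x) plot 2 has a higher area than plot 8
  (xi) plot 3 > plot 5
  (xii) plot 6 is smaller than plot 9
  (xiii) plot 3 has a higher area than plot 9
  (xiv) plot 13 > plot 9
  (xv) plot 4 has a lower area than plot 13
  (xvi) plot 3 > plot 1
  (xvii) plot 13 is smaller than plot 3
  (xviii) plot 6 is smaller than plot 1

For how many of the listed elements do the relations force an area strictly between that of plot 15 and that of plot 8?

1

The relations place plot 8 below plot 15. An element lies strictly between them when it is forced above plot 8 and also forced below plot 15.
Above plot 8: {plot 2, plot 3}. Below plot 15: {plot 5, plot 6, plot 4, plot 9, plot 2}.
Intersection: {plot 2} — 1.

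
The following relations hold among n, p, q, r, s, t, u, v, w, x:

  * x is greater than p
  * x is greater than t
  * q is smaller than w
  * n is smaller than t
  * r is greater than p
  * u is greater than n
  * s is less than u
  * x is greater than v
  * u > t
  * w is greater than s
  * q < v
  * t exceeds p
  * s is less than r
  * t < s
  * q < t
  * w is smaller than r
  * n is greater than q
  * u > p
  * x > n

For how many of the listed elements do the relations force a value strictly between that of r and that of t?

The relations place t below r. An element lies strictly between them when it is forced above t and also forced below r.
Above t: {s, w, x, u}. Below r: {q, n, p, s, w}.
Intersection: {s, w} — 2.

2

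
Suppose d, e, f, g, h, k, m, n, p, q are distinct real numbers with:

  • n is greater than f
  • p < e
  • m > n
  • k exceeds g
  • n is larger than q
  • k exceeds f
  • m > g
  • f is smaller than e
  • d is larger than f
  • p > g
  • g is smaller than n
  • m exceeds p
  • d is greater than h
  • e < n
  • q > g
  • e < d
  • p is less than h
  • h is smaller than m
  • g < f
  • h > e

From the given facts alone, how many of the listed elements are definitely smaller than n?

From n the given relations immediately reach g, f, e, q.
From those, p — 5 in total.
Nothing else is reachable below n; 5 in all.

5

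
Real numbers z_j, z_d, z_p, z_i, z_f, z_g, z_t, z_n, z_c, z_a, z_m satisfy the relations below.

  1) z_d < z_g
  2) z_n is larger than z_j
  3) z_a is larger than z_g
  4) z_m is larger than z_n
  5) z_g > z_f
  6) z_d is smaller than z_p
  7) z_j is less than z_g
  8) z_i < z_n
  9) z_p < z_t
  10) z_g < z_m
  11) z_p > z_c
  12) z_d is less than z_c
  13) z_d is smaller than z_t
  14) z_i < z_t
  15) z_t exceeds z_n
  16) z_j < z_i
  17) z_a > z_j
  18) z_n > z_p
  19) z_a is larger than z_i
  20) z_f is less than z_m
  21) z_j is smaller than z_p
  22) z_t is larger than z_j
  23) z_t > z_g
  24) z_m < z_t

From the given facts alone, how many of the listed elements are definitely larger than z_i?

Directly above z_i: z_n, z_t, z_a.
One step further: z_m (4 so far).
Nothing else is reachable above z_i; 4 in all.

4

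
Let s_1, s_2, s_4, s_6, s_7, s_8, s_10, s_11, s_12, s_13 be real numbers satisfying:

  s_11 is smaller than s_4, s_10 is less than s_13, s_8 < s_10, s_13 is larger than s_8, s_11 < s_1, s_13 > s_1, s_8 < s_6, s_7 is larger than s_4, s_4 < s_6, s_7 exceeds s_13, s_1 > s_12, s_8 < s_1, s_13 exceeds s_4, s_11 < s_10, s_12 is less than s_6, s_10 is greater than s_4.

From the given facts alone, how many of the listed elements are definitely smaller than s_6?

Directly below s_6: s_12, s_4, s_8.
One step further: s_11 (4 so far).
No other element is forced below s_6 by the given relations, so the count is 4.

4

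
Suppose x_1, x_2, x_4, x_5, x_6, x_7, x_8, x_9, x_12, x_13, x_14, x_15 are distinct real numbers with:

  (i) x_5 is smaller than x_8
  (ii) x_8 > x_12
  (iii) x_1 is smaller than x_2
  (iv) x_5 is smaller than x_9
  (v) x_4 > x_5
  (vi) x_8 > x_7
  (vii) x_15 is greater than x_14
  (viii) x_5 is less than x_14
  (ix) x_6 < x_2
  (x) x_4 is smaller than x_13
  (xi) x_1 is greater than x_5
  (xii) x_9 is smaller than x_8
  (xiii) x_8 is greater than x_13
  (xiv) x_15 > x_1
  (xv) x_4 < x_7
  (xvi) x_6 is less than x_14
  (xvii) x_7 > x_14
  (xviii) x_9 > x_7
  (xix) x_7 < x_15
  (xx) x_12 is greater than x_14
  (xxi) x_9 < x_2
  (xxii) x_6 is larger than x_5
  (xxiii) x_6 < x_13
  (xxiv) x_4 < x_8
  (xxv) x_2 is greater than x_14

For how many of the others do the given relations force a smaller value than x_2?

The elements the relations force below x_2 are x_5, x_6, x_4, x_14, x_1, x_7, x_9 — no chain reaches any other.
That is 7.

7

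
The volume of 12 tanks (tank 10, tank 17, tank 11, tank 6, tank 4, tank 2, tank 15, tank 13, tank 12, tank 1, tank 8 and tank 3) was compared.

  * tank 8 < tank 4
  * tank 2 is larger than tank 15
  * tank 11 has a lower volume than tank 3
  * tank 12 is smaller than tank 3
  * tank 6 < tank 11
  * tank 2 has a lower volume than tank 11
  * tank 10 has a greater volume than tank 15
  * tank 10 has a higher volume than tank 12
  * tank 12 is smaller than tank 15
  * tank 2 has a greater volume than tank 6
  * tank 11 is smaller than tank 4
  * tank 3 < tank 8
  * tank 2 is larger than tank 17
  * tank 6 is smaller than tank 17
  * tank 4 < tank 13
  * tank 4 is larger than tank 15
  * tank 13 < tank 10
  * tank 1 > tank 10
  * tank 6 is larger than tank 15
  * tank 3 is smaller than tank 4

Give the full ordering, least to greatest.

tank 12 < tank 15 < tank 6 < tank 17 < tank 2 < tank 11 < tank 3 < tank 8 < tank 4 < tank 13 < tank 10 < tank 1

Each adjacent pair is fixed by a given relation: tank 12 < tank 15; tank 15 < tank 6; tank 6 < tank 17; tank 17 < tank 2; tank 2 < tank 11; tank 11 < tank 3; tank 3 < tank 8; tank 8 < tank 4; tank 4 < tank 13; tank 13 < tank 10; tank 10 < tank 1. Chaining them end to end gives the full order.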